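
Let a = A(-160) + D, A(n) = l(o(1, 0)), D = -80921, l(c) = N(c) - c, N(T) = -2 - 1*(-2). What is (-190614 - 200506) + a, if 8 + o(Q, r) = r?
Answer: -472033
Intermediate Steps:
N(T) = 0 (N(T) = -2 + 2 = 0)
o(Q, r) = -8 + r
l(c) = -c (l(c) = 0 - c = -c)
A(n) = 8 (A(n) = -(-8 + 0) = -1*(-8) = 8)
a = -80913 (a = 8 - 80921 = -80913)
(-190614 - 200506) + a = (-190614 - 200506) - 80913 = -391120 - 80913 = -472033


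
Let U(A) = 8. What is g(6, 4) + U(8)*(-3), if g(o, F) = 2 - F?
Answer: -26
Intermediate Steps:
g(6, 4) + U(8)*(-3) = (2 - 1*4) + 8*(-3) = (2 - 4) - 24 = -2 - 24 = -26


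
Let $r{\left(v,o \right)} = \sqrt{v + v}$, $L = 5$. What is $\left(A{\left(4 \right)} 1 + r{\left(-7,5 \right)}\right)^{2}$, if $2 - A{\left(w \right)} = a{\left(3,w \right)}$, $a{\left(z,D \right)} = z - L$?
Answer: $\left(4 + i \sqrt{14}\right)^{2} \approx 2.0 + 29.933 i$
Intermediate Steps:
$r{\left(v,o \right)} = \sqrt{2} \sqrt{v}$ ($r{\left(v,o \right)} = \sqrt{2 v} = \sqrt{2} \sqrt{v}$)
$a{\left(z,D \right)} = -5 + z$ ($a{\left(z,D \right)} = z - 5 = -5 + z$)
$A{\left(w \right)} = 4$ ($A{\left(w \right)} = 2 - \left(-5 + 3\right) = 2 - -2 = 2 + 2 = 4$)
$\left(A{\left(4 \right)} 1 + r{\left(-7,5 \right)}\right)^{2} = \left(4 \cdot 1 + \sqrt{2} \sqrt{-7}\right)^{2} = \left(4 + \sqrt{2} i \sqrt{7}\right)^{2} = \left(4 + i \sqrt{14}\right)^{2}$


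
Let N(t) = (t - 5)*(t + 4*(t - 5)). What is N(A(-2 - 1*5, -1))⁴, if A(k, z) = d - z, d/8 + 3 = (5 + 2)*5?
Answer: 10326764310889894560000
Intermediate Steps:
d = 256 (d = -24 + 8*((5 + 2)*5) = -24 + 8*(7*5) = -24 + 8*35 = -24 + 280 = 256)
A(k, z) = 256 - z
N(t) = (-20 + 5*t)*(-5 + t) (N(t) = (-5 + t)*(t + 4*(-5 + t)) = (-5 + t)*(t + (-20 + 4*t)) = (-5 + t)*(-20 + 5*t) = (-20 + 5*t)*(-5 + t))
N(A(-2 - 1*5, -1))⁴ = (100 - 45*(256 - 1*(-1)) + 5*(256 - 1*(-1))²)⁴ = (100 - 45*(256 + 1) + 5*(256 + 1)²)⁴ = (100 - 45*257 + 5*257²)⁴ = (100 - 11565 + 5*66049)⁴ = (100 - 11565 + 330245)⁴ = 318780⁴ = 10326764310889894560000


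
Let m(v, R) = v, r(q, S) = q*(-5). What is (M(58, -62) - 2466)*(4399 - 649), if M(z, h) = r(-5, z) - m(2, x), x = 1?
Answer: -9161250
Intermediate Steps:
r(q, S) = -5*q
M(z, h) = 23 (M(z, h) = -5*(-5) - 1*2 = 25 - 2 = 23)
(M(58, -62) - 2466)*(4399 - 649) = (23 - 2466)*(4399 - 649) = -2443*3750 = -9161250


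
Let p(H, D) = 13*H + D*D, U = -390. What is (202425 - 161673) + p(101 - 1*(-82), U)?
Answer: 195231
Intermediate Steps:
p(H, D) = D² + 13*H (p(H, D) = 13*H + D² = D² + 13*H)
(202425 - 161673) + p(101 - 1*(-82), U) = (202425 - 161673) + ((-390)² + 13*(101 - 1*(-82))) = 40752 + (152100 + 13*(101 + 82)) = 40752 + (152100 + 13*183) = 40752 + (152100 + 2379) = 40752 + 154479 = 195231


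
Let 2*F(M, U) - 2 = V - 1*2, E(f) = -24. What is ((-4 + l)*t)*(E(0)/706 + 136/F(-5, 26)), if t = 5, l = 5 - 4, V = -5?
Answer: 288228/353 ≈ 816.51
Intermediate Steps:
F(M, U) = -5/2 (F(M, U) = 1 + (-5 - 1*2)/2 = 1 + (-5 - 2)/2 = 1 + (1/2)*(-7) = 1 - 7/2 = -5/2)
l = 1
((-4 + l)*t)*(E(0)/706 + 136/F(-5, 26)) = ((-4 + 1)*5)*(-24/706 + 136/(-5/2)) = (-3*5)*(-24*1/706 + 136*(-2/5)) = -15*(-12/353 - 272/5) = -15*(-96076/1765) = 288228/353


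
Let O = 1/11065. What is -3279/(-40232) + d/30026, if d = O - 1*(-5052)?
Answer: 1669195756951/6683293372040 ≈ 0.24976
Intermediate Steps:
O = 1/11065 ≈ 9.0375e-5
d = 55900381/11065 (d = 1/11065 - 1*(-5052) = 1/11065 + 5052 = 55900381/11065 ≈ 5052.0)
-3279/(-40232) + d/30026 = -3279/(-40232) + (55900381/11065)/30026 = -3279*(-1/40232) + (55900381/11065)*(1/30026) = 3279/40232 + 55900381/332237690 = 1669195756951/6683293372040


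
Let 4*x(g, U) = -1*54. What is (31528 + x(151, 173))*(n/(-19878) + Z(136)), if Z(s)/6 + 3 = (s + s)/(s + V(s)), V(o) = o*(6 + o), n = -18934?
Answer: -1519625219173/2842554 ≈ -5.3460e+5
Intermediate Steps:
x(g, U) = -27/2 (x(g, U) = (-1*54)/4 = (¼)*(-54) = -27/2)
Z(s) = -18 + 12*s/(s + s*(6 + s)) (Z(s) = -18 + 6*((s + s)/(s + s*(6 + s))) = -18 + 6*((2*s)/(s + s*(6 + s))) = -18 + 6*(2*s/(s + s*(6 + s))) = -18 + 12*s/(s + s*(6 + s)))
(31528 + x(151, 173))*(n/(-19878) + Z(136)) = (31528 - 27/2)*(-18934/(-19878) + 6*(-19 - 3*136)/(7 + 136)) = 63029*(-18934*(-1/19878) + 6*(-19 - 408)/143)/2 = 63029*(9467/9939 + 6*(1/143)*(-427))/2 = 63029*(9467/9939 - 2562/143)/2 = (63029/2)*(-24109937/1421277) = -1519625219173/2842554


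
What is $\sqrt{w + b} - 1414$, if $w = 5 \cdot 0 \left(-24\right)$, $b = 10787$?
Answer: $-1414 + \sqrt{10787} \approx -1310.1$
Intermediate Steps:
$w = 0$ ($w = 0 \left(-24\right) = 0$)
$\sqrt{w + b} - 1414 = \sqrt{0 + 10787} - 1414 = \sqrt{10787} - 1414 = -1414 + \sqrt{10787}$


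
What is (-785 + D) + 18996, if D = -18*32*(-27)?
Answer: 33763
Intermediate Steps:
D = 15552 (D = -576*(-27) = 15552)
(-785 + D) + 18996 = (-785 + 15552) + 18996 = 14767 + 18996 = 33763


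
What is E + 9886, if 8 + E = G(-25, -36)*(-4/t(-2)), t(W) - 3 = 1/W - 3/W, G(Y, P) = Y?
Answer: 9903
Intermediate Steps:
t(W) = 3 - 2/W (t(W) = 3 + (1/W - 3/W) = 3 - 2/W)
E = 17 (E = -8 - (-100)/(3 - 2/(-2)) = -8 - (-100)/(3 - 2*(-½)) = -8 - (-100)/(3 + 1) = -8 - (-100)/4 = -8 - 25*(-1) = -8 + 25 = 17)
E + 9886 = 17 + 9886 = 9903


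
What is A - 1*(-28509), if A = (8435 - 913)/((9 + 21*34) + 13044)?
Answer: 392490925/13767 ≈ 28510.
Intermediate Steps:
A = 7522/13767 (A = 7522/((9 + 714) + 13044) = 7522/(723 + 13044) = 7522/13767 ≈ 0.54638)
A - 1*(-28509) = 7522/13767 - 1*(-28509) = 7522/13767 + 28509 = 392490925/13767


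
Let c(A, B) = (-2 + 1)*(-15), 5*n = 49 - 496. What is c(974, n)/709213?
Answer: 15/709213 ≈ 2.1150e-5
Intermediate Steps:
n = -447/5 (n = (49 - 496)/5 = (⅕)*(-447) = -447/5 ≈ -89.400)
c(A, B) = 15 (c(A, B) = -1*(-15) = 15)
c(974, n)/709213 = 15/709213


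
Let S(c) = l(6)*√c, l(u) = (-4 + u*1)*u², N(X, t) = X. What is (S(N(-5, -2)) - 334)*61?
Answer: -20374 + 4392*I*√5 ≈ -20374.0 + 9820.8*I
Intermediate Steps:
l(u) = u²*(-4 + u) (l(u) = (-4 + u)*u² = u²*(-4 + u))
S(c) = 72*√c (S(c) = (6²*(-4 + 6))*√c = (36*2)*√c = 72*√c)
(S(N(-5, -2)) - 334)*61 = (72*√(-5) - 334)*61 = (72*(I*√5) - 334)*61 = (72*I*√5 - 334)*61 = (-334 + 72*I*√5)*61 = -20374 + 4392*I*√5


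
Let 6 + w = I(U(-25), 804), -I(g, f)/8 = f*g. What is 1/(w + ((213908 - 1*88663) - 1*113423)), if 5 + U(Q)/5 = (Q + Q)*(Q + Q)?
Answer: -1/80227384 ≈ -1.2465e-8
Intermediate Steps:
U(Q) = -25 + 20*Q² (U(Q) = -25 + 5*((Q + Q)*(Q + Q)) = -25 + 5*((2*Q)*(2*Q)) = -25 + 5*(4*Q²) = -25 + 20*Q²)
I(g, f) = -8*f*g
w = -80239206 (w = -6 - 8*804*(-25 + 20*(-25)²) = -6 - 8*804*(-25 + 20*625) = -6 - 8*804*(-25 + 12500) = -6 - 8*804*12475 = -6 - 80239200 = -80239206)
1/(w + ((213908 - 1*88663) - 1*113423)) = 1/(-80239206 + ((213908 - 1*88663) - 1*113423)) = 1/(-80239206 + ((213908 - 88663) - 113423)) = 1/(-80239206 + (125245 - 113423)) = 1/(-80239206 + 11822) = 1/(-80227384) = -1/80227384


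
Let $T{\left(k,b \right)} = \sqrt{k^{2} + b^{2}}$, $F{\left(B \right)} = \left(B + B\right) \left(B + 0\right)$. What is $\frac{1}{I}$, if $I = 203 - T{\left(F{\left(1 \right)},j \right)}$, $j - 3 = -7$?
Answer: $\frac{203}{41189} + \frac{2 \sqrt{5}}{41189} \approx 0.0050371$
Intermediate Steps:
$j = -4$ ($j = 3 - 7 = -4$)
$F{\left(B \right)} = 2 B^{2}$ ($F{\left(B \right)} = 2 B B = 2 B^{2}$)
$T{\left(k,b \right)} = \sqrt{b^{2} + k^{2}}$
$I = 203 - 2 \sqrt{5}$ ($I = 203 - \sqrt{\left(-4\right)^{2} + \left(2 \cdot 1^{2}\right)^{2}} = 203 - \sqrt{16 + \left(2 \cdot 1\right)^{2}} = 203 - \sqrt{16 + 2^{2}} = 203 - \sqrt{16 + 4} = 203 - \sqrt{20} = 203 - 2 \sqrt{5} \approx 198.53$)
$\frac{1}{I} = \frac{1}{203 - 2 \sqrt{5}}$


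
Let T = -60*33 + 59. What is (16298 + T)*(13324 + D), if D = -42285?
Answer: -416372297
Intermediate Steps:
T = -1921 (T = -1980 + 59 = -1921)
(16298 + T)*(13324 + D) = (16298 - 1921)*(13324 - 42285) = 14377*(-28961) = -416372297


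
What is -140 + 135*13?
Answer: 1615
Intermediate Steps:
-140 + 135*13 = -140 + 1755 = 1615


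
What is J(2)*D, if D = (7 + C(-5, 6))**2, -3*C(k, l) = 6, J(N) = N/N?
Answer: 25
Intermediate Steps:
J(N) = 1
C(k, l) = -2 (C(k, l) = -1/3*6 = -2)
D = 25 (D = (7 - 2)**2 = 5**2 = 25)
J(2)*D = 1*25 = 25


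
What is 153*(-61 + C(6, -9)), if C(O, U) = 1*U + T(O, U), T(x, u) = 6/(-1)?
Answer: -11628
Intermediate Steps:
T(x, u) = -6 (T(x, u) = 6*(-1) = -6)
C(O, U) = -6 + U (C(O, U) = 1*U - 6 = U - 6 = -6 + U)
153*(-61 + C(6, -9)) = 153*(-61 + (-6 - 9)) = 153*(-61 - 15) = 153*(-76) = -11628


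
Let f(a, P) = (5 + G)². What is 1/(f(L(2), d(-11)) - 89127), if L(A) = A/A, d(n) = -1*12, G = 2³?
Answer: -1/88958 ≈ -1.1241e-5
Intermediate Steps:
G = 8
d(n) = -12
L(A) = 1
f(a, P) = 169 (f(a, P) = (5 + 8)² = 13² = 169)
1/(f(L(2), d(-11)) - 89127) = 1/(169 - 89127) = 1/(-88958) = -1/88958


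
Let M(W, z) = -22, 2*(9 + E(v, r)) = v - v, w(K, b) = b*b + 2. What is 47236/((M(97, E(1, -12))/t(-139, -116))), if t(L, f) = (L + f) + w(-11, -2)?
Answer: 5880882/11 ≈ 5.3463e+5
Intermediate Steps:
w(K, b) = 2 + b² (w(K, b) = b² + 2 = 2 + b²)
E(v, r) = -9 (E(v, r) = -9 + (v - v)/2 = -9 + (½)*0 = -9 + 0 = -9)
t(L, f) = 6 + L + f (t(L, f) = (L + f) + (2 + (-2)²) = (L + f) + (2 + 4) = (L + f) + 6 = 6 + L + f)
47236/((M(97, E(1, -12))/t(-139, -116))) = 47236/((-22/(6 - 139 - 116))) = 47236/((-22/(-249))) = 47236/((-22*(-1/249))) = 47236/(22/249) = 47236*(249/22) = 5880882/11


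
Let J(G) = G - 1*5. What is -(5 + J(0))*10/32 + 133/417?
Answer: 133/417 ≈ 0.31894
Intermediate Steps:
J(G) = -5 + G (J(G) = G - 5 = -5 + G)
-(5 + J(0))*10/32 + 133/417 = -(5 + (-5 + 0))*10/32 + 133/417 = -(5 - 5)*10*(1/32) + 133*(1/417) = -0*10*(1/32) + 133/417 = -1*0*(1/32) + 133/417 = 0*(1/32) + 133/417 = 0 + 133/417 = 133/417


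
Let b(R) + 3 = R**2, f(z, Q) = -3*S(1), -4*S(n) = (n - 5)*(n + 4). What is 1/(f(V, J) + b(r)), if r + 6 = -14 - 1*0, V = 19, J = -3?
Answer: 1/382 ≈ 0.0026178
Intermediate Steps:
S(n) = -(-5 + n)*(4 + n)/4 (S(n) = -(n - 5)*(n + 4)/4 = -(-5 + n)*(4 + n)/4)
f(z, Q) = -15 (f(z, Q) = -3*(5 - 1/4*1**2 + (1/4)*1) = -3*(5 - 1/4*1 + 1/4) = -3*(5 - 1/4 + 1/4) = -3*5 = -15)
r = -20 (r = -6 + (-14 - 1*0) = -6 + (-14 + 0) = -6 - 14 = -20)
b(R) = -3 + R**2
1/(f(V, J) + b(r)) = 1/(-15 + (-3 + (-20)**2)) = 1/(-15 + (-3 + 400)) = 1/(-15 + 397) = 1/382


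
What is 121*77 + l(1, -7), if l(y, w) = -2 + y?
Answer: 9316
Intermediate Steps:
121*77 + l(1, -7) = 121*77 + (-2 + 1) = 9317 - 1 = 9316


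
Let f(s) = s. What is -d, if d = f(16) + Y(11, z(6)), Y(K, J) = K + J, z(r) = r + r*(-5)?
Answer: -3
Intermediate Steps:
z(r) = -4*r (z(r) = r - 5*r = -4*r)
Y(K, J) = J + K
d = 3 (d = 16 + (-4*6 + 11) = 16 + (-24 + 11) = 16 - 13 = 3)
-d = -1*3 = -3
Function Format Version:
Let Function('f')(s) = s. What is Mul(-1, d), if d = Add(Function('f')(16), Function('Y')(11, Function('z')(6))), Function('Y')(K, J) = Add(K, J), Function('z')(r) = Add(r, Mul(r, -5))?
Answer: -3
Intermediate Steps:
Function('z')(r) = Mul(-4, r) (Function('z')(r) = Add(r, Mul(-5, r)) = Mul(-4, r))
Function('Y')(K, J) = Add(J, K)
d = 3 (d = Add(16, Add(Mul(-4, 6), 11)) = Add(16, Add(-24, 11)) = Add(16, -13) = 3)
Mul(-1, d) = Mul(-1, 3) = -3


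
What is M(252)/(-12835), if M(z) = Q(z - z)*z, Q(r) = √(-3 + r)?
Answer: -252*I*√3/12835 ≈ -0.034007*I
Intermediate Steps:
M(z) = I*z*√3 (M(z) = √(-3 + (z - z))*z = √(-3 + 0)*z = √(-3)*z = (I*√3)*z = I*z*√3)
M(252)/(-12835) = (I*252*√3)/(-12835) = (252*I*√3)*(-1/12835) = -252*I*√3/12835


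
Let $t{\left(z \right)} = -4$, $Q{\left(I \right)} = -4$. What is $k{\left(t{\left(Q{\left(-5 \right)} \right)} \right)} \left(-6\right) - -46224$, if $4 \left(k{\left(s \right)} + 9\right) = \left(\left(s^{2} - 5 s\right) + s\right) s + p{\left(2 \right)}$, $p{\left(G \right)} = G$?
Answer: $46467$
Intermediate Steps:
$k{\left(s \right)} = - \frac{17}{2} + \frac{s \left(s^{2} - 4 s\right)}{4}$ ($k{\left(s \right)} = -9 + \frac{\left(\left(s^{2} - 5 s\right) + s\right) s + 2}{4} = -9 + \frac{\left(s^{2} - 4 s\right) s + 2}{4} = -9 + \frac{s \left(s^{2} - 4 s\right) + 2}{4} = -9 + \frac{2 + s \left(s^{2} - 4 s\right)}{4} = -9 + \left(\frac{1}{2} + \frac{s \left(s^{2} - 4 s\right)}{4}\right) = - \frac{17}{2} + \frac{s \left(s^{2} - 4 s\right)}{4}$)
$k{\left(t{\left(Q{\left(-5 \right)} \right)} \right)} \left(-6\right) - -46224 = \left(- \frac{17}{2} - \left(-4\right)^{2} + \frac{\left(-4\right)^{3}}{4}\right) \left(-6\right) - -46224 = \left(- \frac{17}{2} - 16 + \frac{1}{4} \left(-64\right)\right) \left(-6\right) + 46224 = \left(- \frac{17}{2} - 16 - 16\right) \left(-6\right) + 46224 = \left(- \frac{81}{2}\right) \left(-6\right) + 46224 = 243 + 46224 = 46467$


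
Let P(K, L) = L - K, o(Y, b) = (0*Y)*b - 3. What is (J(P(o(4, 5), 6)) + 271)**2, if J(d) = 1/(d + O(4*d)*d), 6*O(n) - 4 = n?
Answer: 349690000/4761 ≈ 73449.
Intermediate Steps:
o(Y, b) = -3 (o(Y, b) = 0*b - 3 = 0 - 3 = -3)
O(n) = 2/3 + n/6
J(d) = 1/(d + d*(2/3 + 2*d/3)) (J(d) = 1/(d + (2/3 + (4*d)/6)*d) = 1/(d + (2/3 + 2*d/3)*d) = 1/(d + d*(2/3 + 2*d/3)))
(J(P(o(4, 5), 6)) + 271)**2 = (3/((6 - 1*(-3))*(5 + 2*(6 - 1*(-3)))) + 271)**2 = (3/((6 + 3)*(5 + 2*(6 + 3))) + 271)**2 = (3/(9*(5 + 2*9)) + 271)**2 = (3*(1/9)/(5 + 18) + 271)**2 = (3*(1/9)/23 + 271)**2 = (3*(1/9)*(1/23) + 271)**2 = (1/69 + 271)**2 = (18700/69)**2 = 349690000/4761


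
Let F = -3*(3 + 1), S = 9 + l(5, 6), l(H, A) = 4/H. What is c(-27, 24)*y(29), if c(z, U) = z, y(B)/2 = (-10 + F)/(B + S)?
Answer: 2970/97 ≈ 30.619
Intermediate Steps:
S = 49/5 (S = 9 + 4/5 = 49/5 ≈ 9.8000)
F = -12 (F = -3*4 = -12)
y(B) = -44/(49/5 + B) (y(B) = 2*((-10 - 12)/(B + 49/5)) = 2*(-22/(49/5 + B)) = -44/(49/5 + B))
c(-27, 24)*y(29) = -(-5940)/(49 + 5*29) = -(-5940)/(49 + 145) = -(-5940)/194 = -27*(-110/97) = 2970/97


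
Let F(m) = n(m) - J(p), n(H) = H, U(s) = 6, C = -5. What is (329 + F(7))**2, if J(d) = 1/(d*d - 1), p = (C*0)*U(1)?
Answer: 113569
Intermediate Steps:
p = 0 (p = -5*0*6 = 0*6 = 0)
J(d) = 1/(-1 + d**2) (J(d) = 1/(d**2 - 1) = 1/(-1 + d**2))
F(m) = 1 + m (F(m) = m - 1/(-1 + 0**2) = m - 1/(-1 + 0) = m - 1/(-1) = m - 1*(-1) = m + 1 = 1 + m)
(329 + F(7))**2 = (329 + (1 + 7))**2 = (329 + 8)**2 = 337**2 = 113569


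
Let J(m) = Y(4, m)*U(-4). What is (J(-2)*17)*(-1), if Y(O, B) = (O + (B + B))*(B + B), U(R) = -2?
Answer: 0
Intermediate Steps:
Y(O, B) = 2*B*(O + 2*B) (Y(O, B) = (O + 2*B)*(2*B) = 2*B*(O + 2*B))
J(m) = -4*m*(4 + 2*m) (J(m) = (2*m*(4 + 2*m))*(-2) = -4*m*(4 + 2*m))
(J(-2)*17)*(-1) = (-8*(-2)*(2 - 2)*17)*(-1) = (-8*(-2)*0*17)*(-1) = (0*17)*(-1) = 0*(-1) = 0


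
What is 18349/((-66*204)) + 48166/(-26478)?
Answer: -63019547/19805544 ≈ -3.1819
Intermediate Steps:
18349/((-66*204)) + 48166/(-26478) = 18349/(-13464) + 48166*(-1/26478) = 18349*(-1/13464) - 24083/13239 = -18349/13464 - 24083/13239 = -63019547/19805544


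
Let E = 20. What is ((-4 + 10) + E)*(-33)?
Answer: -858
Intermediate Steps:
((-4 + 10) + E)*(-33) = ((-4 + 10) + 20)*(-33) = (6 + 20)*(-33) = 26*(-33) = -858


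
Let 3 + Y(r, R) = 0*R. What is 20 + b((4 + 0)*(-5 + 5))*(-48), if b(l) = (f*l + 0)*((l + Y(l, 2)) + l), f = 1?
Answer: 20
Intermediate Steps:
Y(r, R) = -3 (Y(r, R) = -3 + 0*R = -3 + 0 = -3)
b(l) = l*(-3 + 2*l) (b(l) = (1*l + 0)*((l - 3) + l) = (l + 0)*((-3 + l) + l) = l*(-3 + 2*l))
20 + b((4 + 0)*(-5 + 5))*(-48) = 20 + (((4 + 0)*(-5 + 5))*(-3 + 2*((4 + 0)*(-5 + 5))))*(-48) = 20 + ((4*0)*(-3 + 2*(4*0)))*(-48) = 20 + (0*(-3 + 2*0))*(-48) = 20 + (0*(-3 + 0))*(-48) = 20 + (0*(-3))*(-48) = 20 + 0*(-48) = 20 + 0 = 20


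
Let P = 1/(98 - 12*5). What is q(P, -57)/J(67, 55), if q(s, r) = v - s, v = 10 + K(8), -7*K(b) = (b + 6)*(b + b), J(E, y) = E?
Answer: -837/2546 ≈ -0.32875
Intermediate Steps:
K(b) = -2*b*(6 + b)/7 (K(b) = -(b + 6)*(b + b)/7 = -(6 + b)*2*b/7 = -2*b*(6 + b)/7)
v = -22 (v = 10 - 2/7*8*(6 + 8) = 10 - 2/7*8*14 = 10 - 32 = -22)
P = 1/38 (P = 1/(98 - 60) = 1/38 ≈ 0.026316)
q(s, r) = -22 - s
q(P, -57)/J(67, 55) = (-22 - 1*1/38)/67 = (-22 - 1/38)*(1/67) = -837/38*1/67 = -837/2546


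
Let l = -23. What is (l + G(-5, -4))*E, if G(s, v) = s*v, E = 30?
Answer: -90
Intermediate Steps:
(l + G(-5, -4))*E = (-23 - 5*(-4))*30 = (-23 + 20)*30 = -3*30 = -90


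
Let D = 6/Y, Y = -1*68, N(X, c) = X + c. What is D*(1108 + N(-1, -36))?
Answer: -189/2 ≈ -94.500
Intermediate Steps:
Y = -68
D = -3/34 (D = 6/(-68) = 6*(-1/68) = -3/34 ≈ -0.088235)
D*(1108 + N(-1, -36)) = -3*(1108 + (-1 - 36))/34 = -3*(1108 - 37)/34 = -3/34*1071 = -189/2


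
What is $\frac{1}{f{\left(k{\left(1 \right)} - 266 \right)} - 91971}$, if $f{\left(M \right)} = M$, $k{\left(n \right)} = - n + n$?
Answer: $- \frac{1}{92237} \approx -1.0842 \cdot 10^{-5}$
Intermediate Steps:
$k{\left(n \right)} = 0$
$\frac{1}{f{\left(k{\left(1 \right)} - 266 \right)} - 91971} = \frac{1}{\left(0 - 266\right) - 91971} = \frac{1}{-266 - 91971} = \frac{1}{-92237} = - \frac{1}{92237}$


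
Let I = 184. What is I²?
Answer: 33856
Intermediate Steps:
I² = 184² = 33856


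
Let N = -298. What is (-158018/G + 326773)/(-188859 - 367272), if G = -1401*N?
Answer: -68213457968/116091790119 ≈ -0.58758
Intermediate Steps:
G = 417498 (G = -1401*(-298) = 417498)
(-158018/G + 326773)/(-188859 - 367272) = (-158018/417498 + 326773)/(-188859 - 367272) = (-158018*1/417498 + 326773)/(-556131) = (-79009/208749 + 326773)*(-1/556131) = (68213457968/208749)*(-1/556131) = -68213457968/116091790119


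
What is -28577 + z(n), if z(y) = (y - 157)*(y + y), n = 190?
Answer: -16037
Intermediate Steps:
z(y) = 2*y*(-157 + y) (z(y) = (-157 + y)*(2*y) = 2*y*(-157 + y))
-28577 + z(n) = -28577 + 2*190*(-157 + 190) = -28577 + 2*190*33 = -28577 + 12540 = -16037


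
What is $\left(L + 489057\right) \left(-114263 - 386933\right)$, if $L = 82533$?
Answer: $-286478621640$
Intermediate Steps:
$\left(L + 489057\right) \left(-114263 - 386933\right) = \left(82533 + 489057\right) \left(-114263 - 386933\right) = 571590 \left(-501196\right) = -286478621640$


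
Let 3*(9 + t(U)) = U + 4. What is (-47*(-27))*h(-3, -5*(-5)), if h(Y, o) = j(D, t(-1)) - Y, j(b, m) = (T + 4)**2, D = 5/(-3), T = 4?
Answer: 85023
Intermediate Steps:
t(U) = -23/3 + U/3 (t(U) = -9 + (U + 4)/3 = -9 + (4 + U)/3 = -9 + (4/3 + U/3) = -23/3 + U/3)
D = -5/3 (D = 5*(-1/3) = -5/3 ≈ -1.6667)
j(b, m) = 64 (j(b, m) = (4 + 4)**2 = 8**2 = 64)
h(Y, o) = 64 - Y
(-47*(-27))*h(-3, -5*(-5)) = (-47*(-27))*(64 - 1*(-3)) = 1269*(64 + 3) = 1269*67 = 85023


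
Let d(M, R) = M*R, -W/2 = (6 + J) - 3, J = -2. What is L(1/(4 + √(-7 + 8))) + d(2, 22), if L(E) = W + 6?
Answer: 48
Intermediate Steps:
W = -2 (W = -2*((6 - 2) - 3) = -2*(4 - 3) = -2*1 = -2)
L(E) = 4 (L(E) = -2 + 6 = 4)
L(1/(4 + √(-7 + 8))) + d(2, 22) = 4 + 2*22 = 4 + 44 = 48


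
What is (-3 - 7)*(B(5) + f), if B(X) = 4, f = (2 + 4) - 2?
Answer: -80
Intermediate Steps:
f = 4 (f = 6 - 2 = 4)
(-3 - 7)*(B(5) + f) = (-3 - 7)*(4 + 4) = -10*8 = -80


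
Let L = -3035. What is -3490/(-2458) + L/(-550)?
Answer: 937953/135190 ≈ 6.9380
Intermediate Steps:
-3490/(-2458) + L/(-550) = -3490/(-2458) - 3035/(-550) = -3490*(-1/2458) - 3035*(-1/550) = 1745/1229 + 607/110 = 937953/135190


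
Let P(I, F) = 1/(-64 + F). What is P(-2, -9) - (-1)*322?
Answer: 23505/73 ≈ 321.99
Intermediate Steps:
P(-2, -9) - (-1)*322 = 1/(-64 - 9) - (-1)*322 = 1/(-73) - 1*(-322) = -1/73 + 322 = 23505/73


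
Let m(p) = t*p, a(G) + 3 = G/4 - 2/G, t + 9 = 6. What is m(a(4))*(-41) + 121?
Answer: -373/2 ≈ -186.50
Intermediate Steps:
t = -3 (t = -9 + 6 = -3)
a(G) = -3 - 2/G + G/4 (a(G) = -3 + (G/4 - 2/G) = -3 + (-2/G + G/4) = -3 - 2/G + G/4)
m(p) = -3*p
m(a(4))*(-41) + 121 = -3*(-3 - 2/4 + (1/4)*4)*(-41) + 121 = -3*(-3 - 2*1/4 + 1)*(-41) + 121 = -3*(-3 - 1/2 + 1)*(-41) + 121 = -3*(-5/2)*(-41) + 121 = (15/2)*(-41) + 121 = -615/2 + 121 = -373/2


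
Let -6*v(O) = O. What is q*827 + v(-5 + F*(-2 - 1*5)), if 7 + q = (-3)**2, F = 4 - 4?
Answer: 9929/6 ≈ 1654.8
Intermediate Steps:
F = 0
v(O) = -O/6
q = 2 (q = -7 + (-3)**2 = -7 + 9 = 2)
q*827 + v(-5 + F*(-2 - 1*5)) = 2*827 - (-5 + 0*(-2 - 1*5))/6 = 1654 - (-5 + 0*(-2 - 5))/6 = 1654 - (-5 + 0*(-7))/6 = 1654 - (-5 + 0)/6 = 1654 - 1/6*(-5) = 1654 + 5/6 = 9929/6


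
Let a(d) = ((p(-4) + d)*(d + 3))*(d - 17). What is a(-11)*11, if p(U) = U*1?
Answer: -36960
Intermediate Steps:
p(U) = U
a(d) = (-17 + d)*(-4 + d)*(3 + d) (a(d) = ((-4 + d)*(d + 3))*(d - 17) = ((-4 + d)*(3 + d))*(-17 + d) = (-17 + d)*(-4 + d)*(3 + d))
a(-11)*11 = (204 + (-11)³ - 18*(-11)² + 5*(-11))*11 = (204 - 1331 - 18*121 - 55)*11 = (204 - 1331 - 2178 - 55)*11 = -3360*11 = -36960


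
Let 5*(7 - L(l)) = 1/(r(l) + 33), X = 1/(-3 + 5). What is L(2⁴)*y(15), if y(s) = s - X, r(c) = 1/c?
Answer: 536471/5290 ≈ 101.41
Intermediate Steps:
X = ½ (X = 1/2 = ½ ≈ 0.50000)
r(c) = 1/c
y(s) = -½ + s (y(s) = s - 1*½ = s - ½ = -½ + s)
L(l) = 7 - 1/(5*(33 + 1/l)) (L(l) = 7 - 1/(5*(1/l + 33)) = 7 - 1/(5*(33 + 1/l)))
L(2⁴)*y(15) = ((35 + 1154*2⁴)/(5*(1 + 33*2⁴)))*(-½ + 15) = ((35 + 1154*16)/(5*(1 + 33*16)))*(29/2) = ((35 + 18464)/(5*(1 + 528)))*(29/2) = ((⅕)*18499/529)*(29/2) = ((⅕)*(1/529)*18499)*(29/2) = (18499/2645)*(29/2) = 536471/5290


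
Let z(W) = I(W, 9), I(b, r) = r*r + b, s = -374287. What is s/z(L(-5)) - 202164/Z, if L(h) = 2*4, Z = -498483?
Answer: -62185904675/14788329 ≈ -4205.1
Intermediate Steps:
L(h) = 8
I(b, r) = b + r² (I(b, r) = r² + b = b + r²)
z(W) = 81 + W (z(W) = W + 9² = W + 81 = 81 + W)
s/z(L(-5)) - 202164/Z = -374287/(81 + 8) - 202164/(-498483) = -374287/89 - 202164*(-1/498483) = -374287*1/89 + 67388/166161 = -374287/89 + 67388/166161 = -62185904675/14788329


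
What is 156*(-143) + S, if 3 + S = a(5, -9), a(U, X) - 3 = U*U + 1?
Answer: -22282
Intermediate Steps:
a(U, X) = 4 + U² (a(U, X) = 3 + (U*U + 1) = 3 + (U² + 1) = 3 + (1 + U²) = 4 + U²)
S = 26 (S = -3 + (4 + 5²) = -3 + (4 + 25) = -3 + 29 = 26)
156*(-143) + S = 156*(-143) + 26 = -22308 + 26 = -22282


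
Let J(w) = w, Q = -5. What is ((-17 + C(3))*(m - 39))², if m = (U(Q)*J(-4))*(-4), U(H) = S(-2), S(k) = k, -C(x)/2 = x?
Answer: 2666689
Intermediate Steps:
C(x) = -2*x
U(H) = -2
m = -32 (m = -2*(-4)*(-4) = 8*(-4) = -32)
((-17 + C(3))*(m - 39))² = ((-17 - 2*3)*(-32 - 39))² = ((-17 - 6)*(-71))² = (-23*(-71))² = 1633² = 2666689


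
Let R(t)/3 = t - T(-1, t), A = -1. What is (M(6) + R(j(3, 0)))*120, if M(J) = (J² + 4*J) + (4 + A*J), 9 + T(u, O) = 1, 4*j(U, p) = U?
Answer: 10110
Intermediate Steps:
j(U, p) = U/4
T(u, O) = -8 (T(u, O) = -9 + 1 = -8)
M(J) = 4 + J² + 3*J (M(J) = (J² + 4*J) + (4 - J) = 4 + J² + 3*J)
R(t) = 24 + 3*t (R(t) = 3*(t - 1*(-8)) = 3*(t + 8) = 3*(8 + t) = 24 + 3*t)
(M(6) + R(j(3, 0)))*120 = ((4 + 6² + 3*6) + (24 + 3*((¼)*3)))*120 = ((4 + 36 + 18) + (24 + 3*(¾)))*120 = (58 + (24 + 9/4))*120 = (58 + 105/4)*120 = (337/4)*120 = 10110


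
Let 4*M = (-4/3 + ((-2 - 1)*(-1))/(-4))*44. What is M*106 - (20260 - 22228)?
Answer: -2767/6 ≈ -461.17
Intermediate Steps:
M = -275/12 (M = ((-4/3 + ((-2 - 1)*(-1))/(-4))*44)/4 = ((-4*1/3 - 3*(-1)*(-1/4))*44)/4 = ((-4/3 + 3*(-1/4))*44)/4 = ((-4/3 - 3/4)*44)/4 = (-25/12*44)/4 = (1/4)*(-275/3) = -275/12 ≈ -22.917)
M*106 - (20260 - 22228) = -275/12*106 - (20260 - 22228) = -14575/6 - 1*(-1968) = -14575/6 + 1968 = -2767/6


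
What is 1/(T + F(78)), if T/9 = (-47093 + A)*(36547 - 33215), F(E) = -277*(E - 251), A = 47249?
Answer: 1/4726049 ≈ 2.1159e-7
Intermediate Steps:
F(E) = 69527 - 277*E (F(E) = -277*(-251 + E) = 69527 - 277*E)
T = 4678128 (T = 9*((-47093 + 47249)*(36547 - 33215)) = 9*(156*3332) = 9*519792 = 4678128)
1/(T + F(78)) = 1/(4678128 + (69527 - 277*78)) = 1/(4678128 + (69527 - 21606)) = 1/(4678128 + 47921) = 1/4726049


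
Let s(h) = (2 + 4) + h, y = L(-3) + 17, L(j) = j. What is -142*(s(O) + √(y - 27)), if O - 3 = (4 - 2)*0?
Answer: -1278 - 142*I*√13 ≈ -1278.0 - 511.99*I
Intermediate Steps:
O = 3 (O = 3 + (4 - 2)*0 = 3 + 2*0 = 3 + 0 = 3)
y = 14 (y = -3 + 17 = 14)
s(h) = 6 + h
-142*(s(O) + √(y - 27)) = -142*((6 + 3) + √(14 - 27)) = -142*(9 + √(-13)) = -142*(9 + I*√13) = -1278 - 142*I*√13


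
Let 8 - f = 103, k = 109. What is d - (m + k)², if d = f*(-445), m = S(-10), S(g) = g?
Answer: 32474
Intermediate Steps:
f = -95 (f = 8 - 1*103 = 8 - 103 = -95)
m = -10
d = 42275 (d = -95*(-445) = 42275)
d - (m + k)² = 42275 - (-10 + 109)² = 42275 - 1*99² = 42275 - 1*9801 = 42275 - 9801 = 32474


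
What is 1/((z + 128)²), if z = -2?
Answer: 1/15876 ≈ 6.2988e-5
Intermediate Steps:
1/((z + 128)²) = 1/((-2 + 128)²) = 1/(126²) = 1/15876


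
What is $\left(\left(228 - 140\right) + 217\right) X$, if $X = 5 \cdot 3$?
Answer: $4575$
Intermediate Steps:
$X = 15$
$\left(\left(228 - 140\right) + 217\right) X = \left(\left(228 - 140\right) + 217\right) 15 = \left(88 + 217\right) 15 = 305 \cdot 15 = 4575$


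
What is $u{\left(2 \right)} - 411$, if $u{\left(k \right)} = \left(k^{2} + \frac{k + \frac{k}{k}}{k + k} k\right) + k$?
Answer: $- \frac{807}{2} \approx -403.5$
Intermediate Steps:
$u{\left(k \right)} = \frac{1}{2} + k^{2} + \frac{3 k}{2}$ ($u{\left(k \right)} = \left(k^{2} + \frac{k + 1}{2 k} k\right) + k = \left(k^{2} + \left(1 + k\right) \frac{1}{2 k} k\right) + k = \left(k^{2} + \frac{1 + k}{2 k} k\right) + k = \left(k^{2} + \left(\frac{1}{2} + \frac{k}{2}\right)\right) + k = \left(\frac{1}{2} + k^{2} + \frac{k}{2}\right) + k = \frac{1}{2} + k^{2} + \frac{3 k}{2}$)
$u{\left(2 \right)} - 411 = \left(\frac{1}{2} + 2^{2} + \frac{3}{2} \cdot 2\right) - 411 = \left(\frac{1}{2} + 4 + 3\right) - 411 = \frac{15}{2} - 411 = - \frac{807}{2}$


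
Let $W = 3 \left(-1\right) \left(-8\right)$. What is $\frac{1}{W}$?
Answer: $\frac{1}{24} \approx 0.041667$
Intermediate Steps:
$W = 24$ ($W = \left(-3\right) \left(-8\right) = 24$)
$\frac{1}{W} = \frac{1}{24}$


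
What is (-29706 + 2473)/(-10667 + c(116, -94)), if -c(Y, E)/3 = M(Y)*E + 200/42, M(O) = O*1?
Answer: -190631/154215 ≈ -1.2361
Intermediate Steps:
M(O) = O
c(Y, E) = -100/7 - 3*E*Y (c(Y, E) = -3*(Y*E + 200/42) = -3*(E*Y + 200*(1/42)) = -3*(E*Y + 100/21) = -3*(100/21 + E*Y) = -100/7 - 3*E*Y)
(-29706 + 2473)/(-10667 + c(116, -94)) = (-29706 + 2473)/(-10667 + (-100/7 - 3*(-94)*116)) = -27233/(-10667 + (-100/7 + 32712)) = -27233/(-10667 + 228884/7) = -27233/154215/7 = -27233*7/154215 = -190631/154215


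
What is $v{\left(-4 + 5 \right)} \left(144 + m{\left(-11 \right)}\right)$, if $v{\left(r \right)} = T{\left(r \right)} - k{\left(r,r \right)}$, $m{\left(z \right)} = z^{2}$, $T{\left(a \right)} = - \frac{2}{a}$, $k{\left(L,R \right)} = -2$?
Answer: $0$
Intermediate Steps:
$v{\left(r \right)} = 2 - \frac{2}{r}$ ($v{\left(r \right)} = - \frac{2}{r} - -2 = - \frac{2}{r} + 2 = 2 - \frac{2}{r}$)
$v{\left(-4 + 5 \right)} \left(144 + m{\left(-11 \right)}\right) = \left(2 - \frac{2}{-4 + 5}\right) \left(144 + \left(-11\right)^{2}\right) = \left(2 - \frac{2}{1}\right) \left(144 + 121\right) = \left(2 - 2\right) 265 = 0 \cdot 265 = 0$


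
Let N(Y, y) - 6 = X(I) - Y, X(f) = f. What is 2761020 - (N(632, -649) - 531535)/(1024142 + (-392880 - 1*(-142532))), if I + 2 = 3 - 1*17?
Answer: 2136461242057/773794 ≈ 2.7610e+6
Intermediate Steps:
I = -16 (I = -2 + (3 - 1*17) = -2 + (3 - 17) = -2 - 14 = -16)
N(Y, y) = -10 - Y (N(Y, y) = 6 + (-16 - Y) = -10 - Y)
2761020 - (N(632, -649) - 531535)/(1024142 + (-392880 - 1*(-142532))) = 2761020 - ((-10 - 1*632) - 531535)/(1024142 + (-392880 - 1*(-142532))) = 2761020 - ((-10 - 632) - 531535)/(1024142 + (-392880 + 142532)) = 2761020 - (-642 - 531535)/(1024142 - 250348) = 2761020 - (-532177)/773794 = 2761020 - 1*(-532177/773794) = 2761020 + 532177/773794 = 2136461242057/773794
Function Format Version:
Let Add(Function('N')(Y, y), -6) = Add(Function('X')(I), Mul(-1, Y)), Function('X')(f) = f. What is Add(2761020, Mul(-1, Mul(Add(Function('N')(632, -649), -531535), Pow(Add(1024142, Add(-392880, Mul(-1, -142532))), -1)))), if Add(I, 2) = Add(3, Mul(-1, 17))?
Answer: Rational(2136461242057, 773794) ≈ 2.7610e+6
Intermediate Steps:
I = -16 (I = Add(-2, Add(3, Mul(-1, 17))) = Add(-2, Add(3, -17)) = Add(-2, -14) = -16)
Function('N')(Y, y) = Add(-10, Mul(-1, Y)) (Function('N')(Y, y) = Add(6, Add(-16, Mul(-1, Y))) = Add(-10, Mul(-1, Y)))
Add(2761020, Mul(-1, Mul(Add(Function('N')(632, -649), -531535), Pow(Add(1024142, Add(-392880, Mul(-1, -142532))), -1)))) = Add(2761020, Mul(-1, Mul(Add(Add(-10, Mul(-1, 632)), -531535), Pow(Add(1024142, Add(-392880, Mul(-1, -142532))), -1)))) = Add(2761020, Mul(-1, Mul(Add(Add(-10, -632), -531535), Pow(Add(1024142, Add(-392880, 142532)), -1)))) = Add(2761020, Mul(-1, Mul(Add(-642, -531535), Pow(Add(1024142, -250348), -1)))) = Add(2761020, Mul(-1, Mul(-532177, Pow(773794, -1)))) = Add(2761020, Mul(-1, Mul(-532177, Rational(1, 773794)))) = Add(2761020, Mul(-1, Rational(-532177, 773794))) = Add(2761020, Rational(532177, 773794)) = Rational(2136461242057, 773794)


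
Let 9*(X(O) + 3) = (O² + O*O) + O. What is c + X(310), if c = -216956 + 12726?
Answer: -182843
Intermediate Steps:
c = -204230
X(O) = -3 + O/9 + 2*O²/9 (X(O) = -3 + ((O² + O*O) + O)/9 = -3 + ((O² + O²) + O)/9 = -3 + (2*O² + O)/9 = -3 + (O + 2*O²)/9 = -3 + (O/9 + 2*O²/9) = -3 + O/9 + 2*O²/9)
c + X(310) = -204230 + (-3 + (⅑)*310 + (2/9)*310²) = -204230 + (-3 + 310/9 + (2/9)*96100) = -204230 + (-3 + 310/9 + 192200/9) = -204230 + 21387 = -182843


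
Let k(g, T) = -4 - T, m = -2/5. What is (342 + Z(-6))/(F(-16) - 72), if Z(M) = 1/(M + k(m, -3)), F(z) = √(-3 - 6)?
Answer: -19144/4039 - 2393*I/12117 ≈ -4.7398 - 0.19749*I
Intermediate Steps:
m = -⅖ (m = -2*⅕ = -⅖ ≈ -0.40000)
F(z) = 3*I (F(z) = √(-9) = 3*I)
Z(M) = 1/(-1 + M) (Z(M) = 1/(M + (-4 - 1*(-3))) = 1/(M + (-4 + 3)) = 1/(M - 1) = 1/(-1 + M))
(342 + Z(-6))/(F(-16) - 72) = (342 + 1/(-1 - 6))/(3*I - 72) = (342 + 1/(-7))/(-72 + 3*I) = (342 - ⅐)*((-72 - 3*I)/5193) = 2393*((-72 - 3*I)/5193)/7 = 2393*(-72 - 3*I)/36351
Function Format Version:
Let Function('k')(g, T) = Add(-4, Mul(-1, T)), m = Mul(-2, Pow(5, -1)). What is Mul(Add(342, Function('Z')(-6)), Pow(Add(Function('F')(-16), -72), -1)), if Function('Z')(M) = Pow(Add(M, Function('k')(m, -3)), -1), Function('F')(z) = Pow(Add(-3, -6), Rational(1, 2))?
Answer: Add(Rational(-19144, 4039), Mul(Rational(-2393, 12117), I)) ≈ Add(-4.7398, Mul(-0.19749, I))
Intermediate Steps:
m = Rational(-2, 5) (m = Mul(-2, Rational(1, 5)) = Rational(-2, 5) ≈ -0.40000)
Function('F')(z) = Mul(3, I) (Function('F')(z) = Pow(-9, Rational(1, 2)) = Mul(3, I))
Function('Z')(M) = Pow(Add(-1, M), -1) (Function('Z')(M) = Pow(Add(M, Add(-4, Mul(-1, -3))), -1) = Pow(Add(M, Add(-4, 3)), -1) = Pow(Add(M, -1), -1) = Pow(Add(-1, M), -1))
Mul(Add(342, Function('Z')(-6)), Pow(Add(Function('F')(-16), -72), -1)) = Mul(Add(342, Pow(Add(-1, -6), -1)), Pow(Add(Mul(3, I), -72), -1)) = Mul(Add(342, Pow(-7, -1)), Pow(Add(-72, Mul(3, I)), -1)) = Mul(Add(342, Rational(-1, 7)), Mul(Rational(1, 5193), Add(-72, Mul(-3, I)))) = Mul(Rational(2393, 7), Mul(Rational(1, 5193), Add(-72, Mul(-3, I)))) = Mul(Rational(2393, 36351), Add(-72, Mul(-3, I)))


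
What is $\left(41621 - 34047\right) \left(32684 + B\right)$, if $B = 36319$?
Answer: $522628722$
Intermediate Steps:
$\left(41621 - 34047\right) \left(32684 + B\right) = \left(41621 - 34047\right) \left(32684 + 36319\right) = 7574 \cdot 69003 = 522628722$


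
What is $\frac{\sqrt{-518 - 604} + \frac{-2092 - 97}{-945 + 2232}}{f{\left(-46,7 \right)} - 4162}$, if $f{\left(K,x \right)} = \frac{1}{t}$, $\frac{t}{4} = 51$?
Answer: $\frac{13532}{33112833} - \frac{204 i \sqrt{1122}}{849047} \approx 0.00040866 - 0.0080481 i$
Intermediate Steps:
$t = 204$ ($t = 4 \cdot 51 = 204$)
$f{\left(K,x \right)} = \frac{1}{204}$
$\frac{\sqrt{-518 - 604} + \frac{-2092 - 97}{-945 + 2232}}{f{\left(-46,7 \right)} - 4162} = \frac{\sqrt{-518 - 604} + \frac{-2092 - 97}{-945 + 2232}}{\frac{1}{204} - 4162} = \frac{\sqrt{-1122} - \frac{2189}{1287}}{- \frac{849047}{204}} = \left(i \sqrt{1122} - \frac{199}{117}\right) \left(- \frac{204}{849047}\right) = \left(- \frac{199}{117} + i \sqrt{1122}\right) \left(- \frac{204}{849047}\right) = \frac{13532}{33112833} - \frac{204 i \sqrt{1122}}{849047}$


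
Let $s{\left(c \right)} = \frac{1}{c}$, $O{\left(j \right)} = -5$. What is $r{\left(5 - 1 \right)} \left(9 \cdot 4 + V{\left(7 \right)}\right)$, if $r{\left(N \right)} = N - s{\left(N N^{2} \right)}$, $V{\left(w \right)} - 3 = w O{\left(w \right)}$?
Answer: $\frac{255}{16} \approx 15.938$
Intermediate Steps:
$V{\left(w \right)} = 3 - 5 w$ ($V{\left(w \right)} = 3 + w \left(-5\right) = 3 - 5 w$)
$r{\left(N \right)} = N - \frac{1}{N^{3}}$ ($r{\left(N \right)} = N - \frac{1}{N N^{2}} = N - \frac{1}{N^{3}}$)
$r{\left(5 - 1 \right)} \left(9 \cdot 4 + V{\left(7 \right)}\right) = \left(\left(5 - 1\right) - \frac{1}{\left(5 - 1\right)^{3}}\right) \left(9 \cdot 4 + \left(3 - 35\right)\right) = \left(\left(5 - 1\right) - \frac{1}{\left(5 - 1\right)^{3}}\right) \left(36 + \left(3 - 35\right)\right) = \left(4 - \frac{1}{64}\right) \left(36 - 32\right) = \left(4 - \frac{1}{64}\right) 4 = \frac{255}{64} \cdot 4 = \frac{255}{16}$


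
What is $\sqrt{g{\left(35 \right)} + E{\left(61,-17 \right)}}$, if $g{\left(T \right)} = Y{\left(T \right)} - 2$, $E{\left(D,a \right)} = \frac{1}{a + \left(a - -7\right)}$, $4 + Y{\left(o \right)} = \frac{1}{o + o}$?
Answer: $\frac{i \sqrt{2390430}}{630} \approx 2.4541 i$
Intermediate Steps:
$Y{\left(o \right)} = -4 + \frac{1}{2 o}$ ($Y{\left(o \right)} = -4 + \frac{1}{o + o} = -4 + \frac{1}{2 o}$)
$E{\left(D,a \right)} = \frac{1}{7 + 2 a}$ ($E{\left(D,a \right)} = \frac{1}{a + \left(a + 7\right)} = \frac{1}{a + \left(7 + a\right)} = \frac{1}{7 + 2 a}$)
$g{\left(T \right)} = -6 + \frac{1}{2 T}$ ($g{\left(T \right)} = \left(-4 + \frac{1}{2 T}\right) - 2 = -6 + \frac{1}{2 T}$)
$\sqrt{g{\left(35 \right)} + E{\left(61,-17 \right)}} = \sqrt{\left(-6 + \frac{1}{2 \cdot 35}\right) + \frac{1}{7 + 2 \left(-17\right)}} = \sqrt{\left(-6 + \frac{1}{2} \cdot \frac{1}{35}\right) + \frac{1}{7 - 34}} = \sqrt{\left(-6 + \frac{1}{70}\right) + \frac{1}{-27}} = \sqrt{- \frac{419}{70} - \frac{1}{27}} = \sqrt{- \frac{11383}{1890}} = \frac{i \sqrt{2390430}}{630}$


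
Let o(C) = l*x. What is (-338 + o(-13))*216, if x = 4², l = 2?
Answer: -66096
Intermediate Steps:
x = 16
o(C) = 32 (o(C) = 2*16 = 32)
(-338 + o(-13))*216 = (-338 + 32)*216 = -306*216 = -66096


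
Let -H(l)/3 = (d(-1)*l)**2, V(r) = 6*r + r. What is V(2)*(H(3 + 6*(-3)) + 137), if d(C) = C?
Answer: -7532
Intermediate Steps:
V(r) = 7*r
H(l) = -3*l**2
V(2)*(H(3 + 6*(-3)) + 137) = (7*2)*(-3*(3 + 6*(-3))**2 + 137) = 14*(-3*(3 - 18)**2 + 137) = 14*(-3*(-15)**2 + 137) = 14*(-3*225 + 137) = 14*(-675 + 137) = 14*(-538) = -7532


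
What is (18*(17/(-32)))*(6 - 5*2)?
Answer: 153/4 ≈ 38.250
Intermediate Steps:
(18*(17/(-32)))*(6 - 5*2) = (18*(17*(-1/32)))*(6 - 10) = (18*(-17/32))*(-4) = -153/16*(-4) = 153/4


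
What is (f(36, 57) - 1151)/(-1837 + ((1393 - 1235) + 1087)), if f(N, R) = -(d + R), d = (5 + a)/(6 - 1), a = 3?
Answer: 378/185 ≈ 2.0432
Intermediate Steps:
d = 8/5 (d = (5 + 3)/(6 - 1) = 8/5 ≈ 1.6000)
f(N, R) = -8/5 - R (f(N, R) = -(8/5 + R) = -8/5 - R)
(f(36, 57) - 1151)/(-1837 + ((1393 - 1235) + 1087)) = ((-8/5 - 1*57) - 1151)/(-1837 + ((1393 - 1235) + 1087)) = ((-8/5 - 57) - 1151)/(-1837 + (158 + 1087)) = (-293/5 - 1151)/(-1837 + 1245) = -6048/5/(-592) = -6048/5*(-1/592) = 378/185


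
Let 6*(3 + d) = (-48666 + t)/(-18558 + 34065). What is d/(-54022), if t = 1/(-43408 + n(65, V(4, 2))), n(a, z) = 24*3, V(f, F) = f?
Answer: 14205194113/217820383546464 ≈ 6.5215e-5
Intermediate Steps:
n(a, z) = 72
t = -1/43336 (t = 1/(-43408 + 72) = 1/(-43336) = -1/43336 ≈ -2.3075e-5)
d = -14205194113/4032068112 (d = -3 + ((-48666 - 1/43336)/(-18558 + 34065))/6 = -3 + (-2108989777/43336/15507)/6 = -3 + (-2108989777/43336*1/15507)/6 = -3 + (⅙)*(-2108989777/672011352) = -3 - 2108989777/4032068112 = -14205194113/4032068112 ≈ -3.5231)
d/(-54022) = -14205194113/4032068112/(-54022) = -14205194113/4032068112*(-1/54022) = 14205194113/217820383546464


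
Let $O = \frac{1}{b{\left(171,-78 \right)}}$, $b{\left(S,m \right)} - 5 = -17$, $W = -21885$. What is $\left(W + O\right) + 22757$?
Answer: $\frac{10463}{12} \approx 871.92$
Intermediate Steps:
$b{\left(S,m \right)} = -12$ ($b{\left(S,m \right)} = 5 - 17 = -12$)
$O = - \frac{1}{12}$ ($O = \frac{1}{-12} = - \frac{1}{12} \approx -0.083333$)
$\left(W + O\right) + 22757 = \left(-21885 - \frac{1}{12}\right) + 22757 = - \frac{262621}{12} + 22757 = \frac{10463}{12}$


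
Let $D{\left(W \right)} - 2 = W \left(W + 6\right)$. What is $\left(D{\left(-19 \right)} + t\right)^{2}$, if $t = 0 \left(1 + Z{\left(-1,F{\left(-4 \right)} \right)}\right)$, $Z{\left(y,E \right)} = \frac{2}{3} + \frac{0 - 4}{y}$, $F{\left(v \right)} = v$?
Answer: $62001$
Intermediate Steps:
$Z{\left(y,E \right)} = \frac{2}{3} - \frac{4}{y}$ ($Z{\left(y,E \right)} = 2 \cdot \frac{1}{3} + \frac{0 - 4}{y} = \frac{2}{3} - \frac{4}{y}$)
$D{\left(W \right)} = 2 + W \left(6 + W\right)$ ($D{\left(W \right)} = 2 + W \left(W + 6\right) = 2 + W \left(6 + W\right)$)
$t = 0$ ($t = 0 \left(1 - \left(- \frac{2}{3} + \frac{4}{-1}\right)\right) = 0 \left(1 + \left(\frac{2}{3} - -4\right)\right) = 0 \left(1 + \left(\frac{2}{3} + 4\right)\right) = 0 \left(1 + \frac{14}{3}\right) = 0 \cdot \frac{17}{3} = 0$)
$\left(D{\left(-19 \right)} + t\right)^{2} = \left(\left(2 + \left(-19\right)^{2} + 6 \left(-19\right)\right) + 0\right)^{2} = \left(\left(2 + 361 - 114\right) + 0\right)^{2} = \left(249 + 0\right)^{2} = 249^{2} = 62001$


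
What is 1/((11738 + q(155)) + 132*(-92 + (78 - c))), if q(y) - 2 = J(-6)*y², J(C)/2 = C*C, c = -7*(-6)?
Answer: 1/1734148 ≈ 5.7665e-7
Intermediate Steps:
c = 42
J(C) = 2*C² (J(C) = 2*(C*C) = 2*C²)
q(y) = 2 + 72*y² (q(y) = 2 + (2*(-6)²)*y² = 2 + (2*36)*y² = 2 + 72*y²)
1/((11738 + q(155)) + 132*(-92 + (78 - c))) = 1/((11738 + (2 + 72*155²)) + 132*(-92 + (78 - 1*42))) = 1/((11738 + (2 + 72*24025)) + 132*(-92 + (78 - 42))) = 1/((11738 + (2 + 1729800)) + 132*(-92 + 36)) = 1/((11738 + 1729802) + 132*(-56)) = 1/(1741540 - 7392) = 1/1734148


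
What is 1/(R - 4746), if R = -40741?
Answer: -1/45487 ≈ -2.1984e-5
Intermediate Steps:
1/(R - 4746) = 1/(-40741 - 4746) = 1/(-45487) = -1/45487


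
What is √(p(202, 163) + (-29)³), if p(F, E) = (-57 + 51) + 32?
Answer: 3*I*√2707 ≈ 156.09*I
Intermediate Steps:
p(F, E) = 26 (p(F, E) = -6 + 32 = 26)
√(p(202, 163) + (-29)³) = √(26 + (-29)³) = √(26 - 24389) = √(-24363) = 3*I*√2707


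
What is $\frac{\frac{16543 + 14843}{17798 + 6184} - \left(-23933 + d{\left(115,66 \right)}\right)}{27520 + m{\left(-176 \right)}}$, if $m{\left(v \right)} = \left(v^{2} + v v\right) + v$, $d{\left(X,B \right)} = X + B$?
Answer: $\frac{94941975}{356916112} \approx 0.26601$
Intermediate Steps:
$d{\left(X,B \right)} = B + X$
$m{\left(v \right)} = v + 2 v^{2}$ ($m{\left(v \right)} = \left(v^{2} + v^{2}\right) + v = 2 v^{2} + v = v + 2 v^{2}$)
$\frac{\frac{16543 + 14843}{17798 + 6184} - \left(-23933 + d{\left(115,66 \right)}\right)}{27520 + m{\left(-176 \right)}} = \frac{\frac{16543 + 14843}{17798 + 6184} + \left(23933 - \left(66 + 115\right)\right)}{27520 - 176 \left(1 + 2 \left(-176\right)\right)} = \frac{\frac{31386}{23982} + \left(23933 - 181\right)}{27520 - 176 \left(1 - 352\right)} = \frac{31386 \cdot \frac{1}{23982} + \left(23933 - 181\right)}{27520 - -61776} = \frac{\frac{5231}{3997} + 23752}{27520 + 61776} = \frac{94941975}{3997 \cdot 89296} = \frac{94941975}{3997} \cdot \frac{1}{89296} = \frac{94941975}{356916112}$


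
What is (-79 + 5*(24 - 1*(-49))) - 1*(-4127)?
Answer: 4413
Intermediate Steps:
(-79 + 5*(24 - 1*(-49))) - 1*(-4127) = (-79 + 5*(24 + 49)) + 4127 = (-79 + 5*73) + 4127 = (-79 + 365) + 4127 = 286 + 4127 = 4413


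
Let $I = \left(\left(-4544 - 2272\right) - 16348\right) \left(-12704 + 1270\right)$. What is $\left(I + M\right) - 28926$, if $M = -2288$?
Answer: $264825962$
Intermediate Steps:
$I = 264857176$ ($I = \left(\left(-4544 - 2272\right) - 16348\right) \left(-11434\right) = \left(-6816 - 16348\right) \left(-11434\right) = \left(-23164\right) \left(-11434\right) = 264857176$)
$\left(I + M\right) - 28926 = \left(264857176 - 2288\right) - 28926 = 264854888 - 28926 = 264825962$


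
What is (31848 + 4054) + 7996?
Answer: 43898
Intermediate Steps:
(31848 + 4054) + 7996 = 35902 + 7996 = 43898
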